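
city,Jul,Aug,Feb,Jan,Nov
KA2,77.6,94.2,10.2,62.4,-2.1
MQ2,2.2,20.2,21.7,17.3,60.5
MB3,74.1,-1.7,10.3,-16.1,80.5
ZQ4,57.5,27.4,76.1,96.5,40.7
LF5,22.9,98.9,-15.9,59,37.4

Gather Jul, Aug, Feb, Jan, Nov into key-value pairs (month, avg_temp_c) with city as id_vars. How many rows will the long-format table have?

5 city values × 5 melted columns = 25 rows.

25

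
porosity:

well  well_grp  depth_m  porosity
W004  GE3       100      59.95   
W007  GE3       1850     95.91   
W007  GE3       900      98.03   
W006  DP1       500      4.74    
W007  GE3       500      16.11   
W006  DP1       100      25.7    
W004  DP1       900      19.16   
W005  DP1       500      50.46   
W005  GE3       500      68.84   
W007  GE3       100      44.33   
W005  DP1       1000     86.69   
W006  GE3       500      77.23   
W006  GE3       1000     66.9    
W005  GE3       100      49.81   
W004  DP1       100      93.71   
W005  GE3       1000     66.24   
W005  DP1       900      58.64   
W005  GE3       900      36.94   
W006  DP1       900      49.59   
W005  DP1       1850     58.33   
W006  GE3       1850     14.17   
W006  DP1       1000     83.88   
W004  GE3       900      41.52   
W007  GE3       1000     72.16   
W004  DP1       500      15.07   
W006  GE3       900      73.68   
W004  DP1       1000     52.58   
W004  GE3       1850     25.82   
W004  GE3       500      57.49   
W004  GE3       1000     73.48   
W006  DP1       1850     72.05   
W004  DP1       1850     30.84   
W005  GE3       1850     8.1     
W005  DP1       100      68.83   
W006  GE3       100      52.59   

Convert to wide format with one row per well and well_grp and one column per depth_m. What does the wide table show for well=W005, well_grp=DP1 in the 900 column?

Wide layout: rows indexed by well and well_grp, columns are the 5 distinct depth_m values (100, 1850, 900, 500, 1000).
Cell (well=W005, well_grp=DP1, depth_m=900) draws from the long row where well=W005, well_grp=DP1 and depth_m=900, which has porosity=58.64.

58.64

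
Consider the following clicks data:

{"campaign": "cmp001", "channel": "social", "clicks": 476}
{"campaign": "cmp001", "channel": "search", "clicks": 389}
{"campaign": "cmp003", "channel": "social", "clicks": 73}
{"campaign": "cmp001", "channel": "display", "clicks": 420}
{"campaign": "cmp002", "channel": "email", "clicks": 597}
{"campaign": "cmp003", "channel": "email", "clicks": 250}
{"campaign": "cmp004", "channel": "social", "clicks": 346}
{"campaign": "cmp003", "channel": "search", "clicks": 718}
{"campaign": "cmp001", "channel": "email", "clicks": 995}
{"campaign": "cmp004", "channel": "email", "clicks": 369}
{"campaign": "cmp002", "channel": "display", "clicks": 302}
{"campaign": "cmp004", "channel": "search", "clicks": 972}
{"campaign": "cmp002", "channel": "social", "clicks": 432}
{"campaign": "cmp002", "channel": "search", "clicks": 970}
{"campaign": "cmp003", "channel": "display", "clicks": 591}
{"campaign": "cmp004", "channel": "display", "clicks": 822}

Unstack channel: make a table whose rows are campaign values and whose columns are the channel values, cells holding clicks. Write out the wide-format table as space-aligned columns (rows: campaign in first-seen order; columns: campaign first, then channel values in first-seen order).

Columns: campaign plus the 4 distinct channel values (social, search, display, email).
For example, row cmp001 column social takes clicks=476 from the long row (cmp001, social).

campaign  social  search  display  email
cmp001    476     389     420      995  
cmp003    73      718     591      250  
cmp002    432     970     302      597  
cmp004    346     972     822      369  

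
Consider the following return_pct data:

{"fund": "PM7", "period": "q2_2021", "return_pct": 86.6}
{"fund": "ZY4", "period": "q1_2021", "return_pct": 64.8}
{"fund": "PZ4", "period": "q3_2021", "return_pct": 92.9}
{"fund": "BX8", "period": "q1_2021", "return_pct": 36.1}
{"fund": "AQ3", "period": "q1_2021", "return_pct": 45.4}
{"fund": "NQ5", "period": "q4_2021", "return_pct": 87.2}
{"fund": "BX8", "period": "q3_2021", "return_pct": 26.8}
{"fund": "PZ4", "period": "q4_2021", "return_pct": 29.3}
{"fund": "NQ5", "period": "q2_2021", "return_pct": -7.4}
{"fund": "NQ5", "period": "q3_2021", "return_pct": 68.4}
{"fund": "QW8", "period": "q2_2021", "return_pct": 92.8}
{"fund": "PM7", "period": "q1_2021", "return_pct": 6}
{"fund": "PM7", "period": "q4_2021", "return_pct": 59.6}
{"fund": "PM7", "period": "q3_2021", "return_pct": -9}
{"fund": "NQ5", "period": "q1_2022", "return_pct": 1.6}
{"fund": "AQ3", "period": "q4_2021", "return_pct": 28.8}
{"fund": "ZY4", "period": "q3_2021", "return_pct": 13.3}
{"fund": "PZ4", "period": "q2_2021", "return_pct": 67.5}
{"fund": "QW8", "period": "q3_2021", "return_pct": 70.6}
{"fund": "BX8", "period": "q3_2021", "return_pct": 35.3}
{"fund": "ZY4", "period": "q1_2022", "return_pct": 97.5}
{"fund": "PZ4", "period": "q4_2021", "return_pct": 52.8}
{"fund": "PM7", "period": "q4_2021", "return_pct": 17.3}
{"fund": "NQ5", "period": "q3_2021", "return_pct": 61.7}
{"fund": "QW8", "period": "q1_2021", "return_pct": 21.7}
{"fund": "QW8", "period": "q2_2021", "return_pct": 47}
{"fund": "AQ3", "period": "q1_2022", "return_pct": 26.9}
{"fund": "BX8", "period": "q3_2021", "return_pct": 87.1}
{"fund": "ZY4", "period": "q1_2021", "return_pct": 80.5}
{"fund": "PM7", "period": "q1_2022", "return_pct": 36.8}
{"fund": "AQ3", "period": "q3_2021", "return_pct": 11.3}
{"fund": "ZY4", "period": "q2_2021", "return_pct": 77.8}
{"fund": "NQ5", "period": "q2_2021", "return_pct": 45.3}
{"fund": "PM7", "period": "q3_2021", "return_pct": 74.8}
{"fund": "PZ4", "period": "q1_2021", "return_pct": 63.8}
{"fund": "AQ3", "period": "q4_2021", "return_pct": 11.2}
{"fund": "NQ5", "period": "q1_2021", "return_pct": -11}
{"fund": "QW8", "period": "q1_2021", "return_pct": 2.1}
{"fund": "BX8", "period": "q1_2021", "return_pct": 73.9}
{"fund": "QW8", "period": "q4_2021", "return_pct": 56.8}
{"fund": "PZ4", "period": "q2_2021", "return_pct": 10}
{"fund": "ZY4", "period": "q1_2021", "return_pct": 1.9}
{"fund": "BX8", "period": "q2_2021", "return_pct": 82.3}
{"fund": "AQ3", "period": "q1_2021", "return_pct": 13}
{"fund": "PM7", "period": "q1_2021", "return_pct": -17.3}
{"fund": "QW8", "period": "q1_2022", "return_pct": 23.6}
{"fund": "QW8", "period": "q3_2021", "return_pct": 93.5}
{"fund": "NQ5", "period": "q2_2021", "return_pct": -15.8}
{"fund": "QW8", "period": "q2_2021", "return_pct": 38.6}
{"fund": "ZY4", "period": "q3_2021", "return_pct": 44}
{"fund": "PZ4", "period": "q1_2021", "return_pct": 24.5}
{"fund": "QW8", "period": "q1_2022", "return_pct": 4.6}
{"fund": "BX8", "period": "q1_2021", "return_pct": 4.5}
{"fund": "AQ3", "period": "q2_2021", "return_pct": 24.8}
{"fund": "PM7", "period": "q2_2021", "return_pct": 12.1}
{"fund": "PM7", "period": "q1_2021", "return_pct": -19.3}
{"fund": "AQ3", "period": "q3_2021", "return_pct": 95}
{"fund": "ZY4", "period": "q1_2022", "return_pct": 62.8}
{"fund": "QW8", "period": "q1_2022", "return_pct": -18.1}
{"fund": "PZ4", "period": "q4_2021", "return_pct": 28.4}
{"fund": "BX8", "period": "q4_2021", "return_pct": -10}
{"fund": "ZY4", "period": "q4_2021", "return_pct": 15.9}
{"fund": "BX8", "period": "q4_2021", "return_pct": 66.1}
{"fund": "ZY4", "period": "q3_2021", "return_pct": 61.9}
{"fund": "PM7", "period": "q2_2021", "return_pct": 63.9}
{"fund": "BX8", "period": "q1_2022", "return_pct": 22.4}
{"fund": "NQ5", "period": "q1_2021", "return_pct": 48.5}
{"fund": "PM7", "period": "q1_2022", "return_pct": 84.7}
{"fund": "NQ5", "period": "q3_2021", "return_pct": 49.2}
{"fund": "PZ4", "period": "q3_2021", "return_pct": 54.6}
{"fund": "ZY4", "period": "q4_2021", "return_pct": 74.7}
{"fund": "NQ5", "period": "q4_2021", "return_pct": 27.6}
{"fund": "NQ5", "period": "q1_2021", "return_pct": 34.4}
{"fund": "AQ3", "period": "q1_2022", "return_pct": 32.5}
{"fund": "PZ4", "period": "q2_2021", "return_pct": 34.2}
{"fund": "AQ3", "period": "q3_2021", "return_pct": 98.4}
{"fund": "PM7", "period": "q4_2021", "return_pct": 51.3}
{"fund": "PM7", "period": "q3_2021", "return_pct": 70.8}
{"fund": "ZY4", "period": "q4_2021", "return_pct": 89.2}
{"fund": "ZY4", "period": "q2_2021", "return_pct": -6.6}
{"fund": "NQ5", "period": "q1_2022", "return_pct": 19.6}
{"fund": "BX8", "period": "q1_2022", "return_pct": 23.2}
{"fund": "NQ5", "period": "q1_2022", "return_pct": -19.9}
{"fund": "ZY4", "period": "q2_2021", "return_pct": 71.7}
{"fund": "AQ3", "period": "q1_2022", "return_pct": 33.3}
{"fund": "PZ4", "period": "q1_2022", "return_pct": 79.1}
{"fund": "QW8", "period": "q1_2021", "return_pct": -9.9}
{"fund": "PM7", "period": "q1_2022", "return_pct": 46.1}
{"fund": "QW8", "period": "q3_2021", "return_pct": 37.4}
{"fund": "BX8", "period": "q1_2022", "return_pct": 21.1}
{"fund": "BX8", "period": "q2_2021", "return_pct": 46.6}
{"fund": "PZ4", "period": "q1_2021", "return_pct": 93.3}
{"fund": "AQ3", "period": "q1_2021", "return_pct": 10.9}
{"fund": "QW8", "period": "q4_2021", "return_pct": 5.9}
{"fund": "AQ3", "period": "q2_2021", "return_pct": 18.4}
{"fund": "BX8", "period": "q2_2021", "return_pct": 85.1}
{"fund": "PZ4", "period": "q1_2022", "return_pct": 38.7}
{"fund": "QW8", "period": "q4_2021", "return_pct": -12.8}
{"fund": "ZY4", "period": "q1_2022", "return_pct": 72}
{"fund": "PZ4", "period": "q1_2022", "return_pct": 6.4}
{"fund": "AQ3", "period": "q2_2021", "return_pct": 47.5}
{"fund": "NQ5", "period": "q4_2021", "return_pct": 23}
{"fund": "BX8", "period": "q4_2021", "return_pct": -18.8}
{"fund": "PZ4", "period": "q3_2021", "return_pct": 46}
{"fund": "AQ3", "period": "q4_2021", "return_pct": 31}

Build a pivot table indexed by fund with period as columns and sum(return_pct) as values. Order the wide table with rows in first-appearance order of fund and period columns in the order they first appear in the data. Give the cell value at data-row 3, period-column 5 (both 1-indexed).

124.2

With rows in first-appearance order of fund, row 3 is fund=PZ4. period columns in first-appearance order: q2_2021, q1_2021, q3_2021, q4_2021, q1_2022; column 5 is q1_2022.
Long rows with fund=PZ4, period=q1_2022: 79.1 + 38.7 + 6.4 = 124.2.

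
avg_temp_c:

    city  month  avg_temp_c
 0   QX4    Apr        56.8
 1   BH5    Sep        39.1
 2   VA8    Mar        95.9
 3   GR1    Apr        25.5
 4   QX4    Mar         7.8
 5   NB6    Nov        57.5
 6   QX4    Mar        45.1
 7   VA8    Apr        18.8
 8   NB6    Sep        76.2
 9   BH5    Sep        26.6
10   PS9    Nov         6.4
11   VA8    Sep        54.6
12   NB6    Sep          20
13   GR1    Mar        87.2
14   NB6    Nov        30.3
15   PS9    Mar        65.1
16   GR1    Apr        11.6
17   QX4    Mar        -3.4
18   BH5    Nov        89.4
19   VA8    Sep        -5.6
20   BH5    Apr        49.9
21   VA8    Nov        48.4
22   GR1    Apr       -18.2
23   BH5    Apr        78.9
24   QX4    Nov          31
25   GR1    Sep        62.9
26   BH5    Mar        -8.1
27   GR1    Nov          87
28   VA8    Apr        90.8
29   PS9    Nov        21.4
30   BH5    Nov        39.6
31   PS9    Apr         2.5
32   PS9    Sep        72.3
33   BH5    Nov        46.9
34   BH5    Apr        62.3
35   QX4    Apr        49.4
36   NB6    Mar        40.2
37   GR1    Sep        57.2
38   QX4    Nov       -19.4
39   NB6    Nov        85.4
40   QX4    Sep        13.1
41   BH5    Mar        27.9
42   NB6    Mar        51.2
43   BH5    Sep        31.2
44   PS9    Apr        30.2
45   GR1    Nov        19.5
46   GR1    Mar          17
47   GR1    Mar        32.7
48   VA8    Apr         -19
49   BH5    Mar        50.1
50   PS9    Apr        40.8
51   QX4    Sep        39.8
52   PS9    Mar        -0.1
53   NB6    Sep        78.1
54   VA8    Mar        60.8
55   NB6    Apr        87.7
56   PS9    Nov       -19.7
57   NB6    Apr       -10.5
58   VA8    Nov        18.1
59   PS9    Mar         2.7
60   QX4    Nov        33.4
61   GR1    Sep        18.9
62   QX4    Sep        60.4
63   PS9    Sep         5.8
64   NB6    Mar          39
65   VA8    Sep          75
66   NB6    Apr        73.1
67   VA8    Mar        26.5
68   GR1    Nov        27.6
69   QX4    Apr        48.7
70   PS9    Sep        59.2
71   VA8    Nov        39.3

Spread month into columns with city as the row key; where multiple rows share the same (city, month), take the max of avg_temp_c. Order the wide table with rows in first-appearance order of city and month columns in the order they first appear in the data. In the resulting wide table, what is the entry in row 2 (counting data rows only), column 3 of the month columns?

With rows in first-appearance order of city, row 2 is city=BH5. month columns in first-appearance order: Apr, Sep, Mar, Nov; column 3 is Mar.
Long rows with city=BH5, month=Mar: max(-8.1, 27.9, 50.1) = 50.1.

50.1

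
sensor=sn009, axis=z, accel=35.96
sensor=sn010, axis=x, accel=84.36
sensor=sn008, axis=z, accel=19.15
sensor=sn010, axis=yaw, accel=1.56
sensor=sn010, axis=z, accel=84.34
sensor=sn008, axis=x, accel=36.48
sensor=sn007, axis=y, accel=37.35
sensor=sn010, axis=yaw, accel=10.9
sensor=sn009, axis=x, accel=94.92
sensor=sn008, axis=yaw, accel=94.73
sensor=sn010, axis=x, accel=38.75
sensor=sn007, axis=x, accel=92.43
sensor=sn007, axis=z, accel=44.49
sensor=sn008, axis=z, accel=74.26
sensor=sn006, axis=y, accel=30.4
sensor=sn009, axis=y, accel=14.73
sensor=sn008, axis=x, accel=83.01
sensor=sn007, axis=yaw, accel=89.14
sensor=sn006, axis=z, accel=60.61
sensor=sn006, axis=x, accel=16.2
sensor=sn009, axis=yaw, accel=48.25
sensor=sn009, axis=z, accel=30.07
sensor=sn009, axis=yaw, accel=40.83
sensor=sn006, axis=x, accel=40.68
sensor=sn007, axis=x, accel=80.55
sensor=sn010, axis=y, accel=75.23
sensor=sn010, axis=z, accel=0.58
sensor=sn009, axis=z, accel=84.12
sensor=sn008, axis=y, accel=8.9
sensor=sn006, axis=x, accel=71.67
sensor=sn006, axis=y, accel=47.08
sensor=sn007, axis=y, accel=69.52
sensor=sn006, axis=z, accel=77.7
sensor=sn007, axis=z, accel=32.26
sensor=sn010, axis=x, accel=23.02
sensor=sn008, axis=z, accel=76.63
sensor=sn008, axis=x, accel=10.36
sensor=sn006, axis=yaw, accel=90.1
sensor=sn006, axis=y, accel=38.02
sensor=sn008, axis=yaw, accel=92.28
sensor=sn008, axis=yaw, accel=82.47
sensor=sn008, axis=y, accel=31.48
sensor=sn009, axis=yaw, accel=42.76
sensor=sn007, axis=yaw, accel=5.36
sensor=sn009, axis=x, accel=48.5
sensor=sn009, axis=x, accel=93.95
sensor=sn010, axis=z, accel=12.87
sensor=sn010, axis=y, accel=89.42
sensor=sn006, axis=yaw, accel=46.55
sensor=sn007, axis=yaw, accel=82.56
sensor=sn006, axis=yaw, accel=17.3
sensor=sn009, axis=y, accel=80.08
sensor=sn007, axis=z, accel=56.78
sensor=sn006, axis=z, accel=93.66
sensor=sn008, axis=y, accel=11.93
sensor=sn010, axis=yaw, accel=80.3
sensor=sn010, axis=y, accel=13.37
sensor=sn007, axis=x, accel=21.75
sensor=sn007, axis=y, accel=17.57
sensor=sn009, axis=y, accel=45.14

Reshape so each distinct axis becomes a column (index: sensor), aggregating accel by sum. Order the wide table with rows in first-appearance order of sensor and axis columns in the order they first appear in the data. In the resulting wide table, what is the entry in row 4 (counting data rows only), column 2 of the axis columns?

With rows in first-appearance order of sensor, row 4 is sensor=sn007. axis columns in first-appearance order: z, x, yaw, y; column 2 is x.
Long rows with sensor=sn007, axis=x: 92.43 + 80.55 + 21.75 = 194.73.

194.73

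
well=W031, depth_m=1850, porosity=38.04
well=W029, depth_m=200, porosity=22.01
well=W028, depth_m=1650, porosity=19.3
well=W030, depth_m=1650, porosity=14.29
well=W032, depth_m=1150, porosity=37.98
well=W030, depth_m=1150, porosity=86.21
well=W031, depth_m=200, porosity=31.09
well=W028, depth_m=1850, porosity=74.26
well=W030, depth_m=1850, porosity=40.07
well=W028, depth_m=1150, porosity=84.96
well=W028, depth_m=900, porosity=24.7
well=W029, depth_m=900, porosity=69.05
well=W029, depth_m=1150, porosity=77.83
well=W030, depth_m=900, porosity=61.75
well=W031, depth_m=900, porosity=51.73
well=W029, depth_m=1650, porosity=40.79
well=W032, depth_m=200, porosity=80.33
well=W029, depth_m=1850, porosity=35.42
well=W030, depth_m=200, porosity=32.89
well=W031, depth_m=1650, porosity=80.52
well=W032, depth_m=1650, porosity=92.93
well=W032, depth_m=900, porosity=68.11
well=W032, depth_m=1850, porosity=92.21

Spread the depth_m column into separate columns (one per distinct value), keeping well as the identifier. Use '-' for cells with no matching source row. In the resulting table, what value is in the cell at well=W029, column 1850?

The long row with well=W029, depth_m=1850 has porosity=35.42.

35.42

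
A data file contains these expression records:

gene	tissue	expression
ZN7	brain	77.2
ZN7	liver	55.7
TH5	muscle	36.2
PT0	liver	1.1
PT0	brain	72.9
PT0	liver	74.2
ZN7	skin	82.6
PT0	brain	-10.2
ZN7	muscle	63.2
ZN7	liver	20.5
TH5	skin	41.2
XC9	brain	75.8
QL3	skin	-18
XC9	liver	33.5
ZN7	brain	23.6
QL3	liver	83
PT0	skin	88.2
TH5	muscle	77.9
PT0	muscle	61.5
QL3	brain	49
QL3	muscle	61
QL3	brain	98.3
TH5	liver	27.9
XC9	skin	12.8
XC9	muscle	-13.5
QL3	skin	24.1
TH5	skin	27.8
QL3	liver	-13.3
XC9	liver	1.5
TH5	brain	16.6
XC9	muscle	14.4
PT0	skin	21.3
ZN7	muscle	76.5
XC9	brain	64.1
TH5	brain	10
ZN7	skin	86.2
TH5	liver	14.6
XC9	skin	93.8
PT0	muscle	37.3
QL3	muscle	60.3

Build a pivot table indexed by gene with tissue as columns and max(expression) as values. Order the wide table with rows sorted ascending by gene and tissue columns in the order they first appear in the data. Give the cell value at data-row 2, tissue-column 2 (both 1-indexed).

With rows sorted ascending by gene, row 2 is gene=QL3. tissue columns in first-appearance order: brain, liver, muscle, skin; column 2 is liver.
Long rows with gene=QL3, tissue=liver: max(83, -13.3) = 83.

83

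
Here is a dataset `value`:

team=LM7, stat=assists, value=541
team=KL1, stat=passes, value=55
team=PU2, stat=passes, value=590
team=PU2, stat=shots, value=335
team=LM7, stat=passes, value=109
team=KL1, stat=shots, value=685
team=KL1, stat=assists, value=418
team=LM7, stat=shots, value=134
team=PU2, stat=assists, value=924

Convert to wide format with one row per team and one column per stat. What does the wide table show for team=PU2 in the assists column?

Wide layout: rows indexed by team, columns are the 3 distinct stat values (assists, passes, shots).
Cell (team=PU2, stat=assists) draws from the long row where team=PU2 and stat=assists, which has value=924.

924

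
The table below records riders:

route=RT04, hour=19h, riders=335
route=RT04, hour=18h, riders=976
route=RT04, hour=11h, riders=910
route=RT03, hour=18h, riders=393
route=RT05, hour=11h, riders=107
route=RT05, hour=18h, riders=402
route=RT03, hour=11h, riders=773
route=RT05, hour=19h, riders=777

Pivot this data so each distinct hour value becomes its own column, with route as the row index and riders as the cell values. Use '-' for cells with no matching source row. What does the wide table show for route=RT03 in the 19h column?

-

No long-format row has route=RT03 and hour=19h, so the cell is -.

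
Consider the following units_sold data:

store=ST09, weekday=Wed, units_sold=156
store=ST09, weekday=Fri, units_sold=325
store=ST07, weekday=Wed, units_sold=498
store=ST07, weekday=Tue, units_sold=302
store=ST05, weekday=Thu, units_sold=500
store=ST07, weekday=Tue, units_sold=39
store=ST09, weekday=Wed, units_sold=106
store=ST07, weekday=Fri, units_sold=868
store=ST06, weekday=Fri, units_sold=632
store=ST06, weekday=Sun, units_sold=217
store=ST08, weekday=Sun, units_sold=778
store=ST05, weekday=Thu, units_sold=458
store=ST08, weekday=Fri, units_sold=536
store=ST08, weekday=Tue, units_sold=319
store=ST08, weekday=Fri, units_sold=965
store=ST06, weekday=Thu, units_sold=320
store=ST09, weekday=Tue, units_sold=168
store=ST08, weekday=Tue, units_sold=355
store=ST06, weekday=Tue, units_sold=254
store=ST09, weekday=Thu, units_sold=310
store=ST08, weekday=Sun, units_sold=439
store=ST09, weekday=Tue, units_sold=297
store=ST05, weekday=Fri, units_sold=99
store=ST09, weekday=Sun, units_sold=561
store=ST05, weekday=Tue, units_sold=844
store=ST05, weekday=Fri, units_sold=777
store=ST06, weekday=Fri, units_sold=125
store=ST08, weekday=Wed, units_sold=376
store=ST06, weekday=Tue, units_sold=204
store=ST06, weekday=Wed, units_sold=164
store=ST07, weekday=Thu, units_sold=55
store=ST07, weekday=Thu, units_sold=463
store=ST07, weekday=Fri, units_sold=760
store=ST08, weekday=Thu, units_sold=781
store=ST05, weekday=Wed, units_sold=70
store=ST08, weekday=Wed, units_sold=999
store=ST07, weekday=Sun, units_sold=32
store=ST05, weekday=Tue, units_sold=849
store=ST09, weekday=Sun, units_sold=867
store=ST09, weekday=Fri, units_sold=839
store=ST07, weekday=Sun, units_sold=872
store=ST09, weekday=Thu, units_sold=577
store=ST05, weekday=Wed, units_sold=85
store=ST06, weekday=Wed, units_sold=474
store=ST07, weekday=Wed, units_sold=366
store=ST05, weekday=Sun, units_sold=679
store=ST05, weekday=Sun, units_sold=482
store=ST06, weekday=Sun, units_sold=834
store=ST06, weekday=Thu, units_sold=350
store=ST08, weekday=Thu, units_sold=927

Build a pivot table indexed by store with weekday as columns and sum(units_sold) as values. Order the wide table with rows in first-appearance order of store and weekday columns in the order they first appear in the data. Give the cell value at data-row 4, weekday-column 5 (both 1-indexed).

1051

With rows in first-appearance order of store, row 4 is store=ST06. weekday columns in first-appearance order: Wed, Fri, Tue, Thu, Sun; column 5 is Sun.
Long rows with store=ST06, weekday=Sun: 217 + 834 = 1051.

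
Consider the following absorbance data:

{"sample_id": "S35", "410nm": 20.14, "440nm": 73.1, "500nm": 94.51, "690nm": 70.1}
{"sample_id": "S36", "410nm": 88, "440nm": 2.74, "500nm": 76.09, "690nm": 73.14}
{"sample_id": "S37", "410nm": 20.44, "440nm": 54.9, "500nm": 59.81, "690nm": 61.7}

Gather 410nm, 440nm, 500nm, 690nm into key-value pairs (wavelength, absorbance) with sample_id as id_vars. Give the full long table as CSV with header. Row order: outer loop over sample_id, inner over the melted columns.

Each (sample_id, column) pair becomes one row: 3 × 4 = 12 rows.
For example, (S35, 410nm) → absorbance=20.14.

sample_id,wavelength,absorbance
S35,410nm,20.14
S35,440nm,73.1
S35,500nm,94.51
S35,690nm,70.1
S36,410nm,88
S36,440nm,2.74
S36,500nm,76.09
S36,690nm,73.14
S37,410nm,20.44
S37,440nm,54.9
S37,500nm,59.81
S37,690nm,61.7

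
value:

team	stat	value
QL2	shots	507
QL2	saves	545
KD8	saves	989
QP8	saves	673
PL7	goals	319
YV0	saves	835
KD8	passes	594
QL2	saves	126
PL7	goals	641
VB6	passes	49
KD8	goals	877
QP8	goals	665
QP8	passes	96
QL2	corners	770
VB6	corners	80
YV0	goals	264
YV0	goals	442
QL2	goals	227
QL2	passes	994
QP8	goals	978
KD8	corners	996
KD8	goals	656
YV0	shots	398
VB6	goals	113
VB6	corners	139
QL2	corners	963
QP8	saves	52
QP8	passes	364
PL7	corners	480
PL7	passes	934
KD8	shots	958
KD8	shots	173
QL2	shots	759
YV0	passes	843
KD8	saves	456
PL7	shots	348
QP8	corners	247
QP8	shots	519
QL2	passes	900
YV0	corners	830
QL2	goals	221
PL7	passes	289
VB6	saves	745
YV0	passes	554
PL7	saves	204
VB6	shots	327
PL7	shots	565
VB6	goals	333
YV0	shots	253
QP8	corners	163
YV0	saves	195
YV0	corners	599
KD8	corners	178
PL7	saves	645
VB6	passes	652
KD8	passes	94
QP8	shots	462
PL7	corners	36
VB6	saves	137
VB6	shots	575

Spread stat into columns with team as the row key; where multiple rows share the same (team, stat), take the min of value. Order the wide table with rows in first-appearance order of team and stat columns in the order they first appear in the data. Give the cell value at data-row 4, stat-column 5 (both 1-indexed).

36

With rows in first-appearance order of team, row 4 is team=PL7. stat columns in first-appearance order: shots, saves, goals, passes, corners; column 5 is corners.
Long rows with team=PL7, stat=corners: min(480, 36) = 36.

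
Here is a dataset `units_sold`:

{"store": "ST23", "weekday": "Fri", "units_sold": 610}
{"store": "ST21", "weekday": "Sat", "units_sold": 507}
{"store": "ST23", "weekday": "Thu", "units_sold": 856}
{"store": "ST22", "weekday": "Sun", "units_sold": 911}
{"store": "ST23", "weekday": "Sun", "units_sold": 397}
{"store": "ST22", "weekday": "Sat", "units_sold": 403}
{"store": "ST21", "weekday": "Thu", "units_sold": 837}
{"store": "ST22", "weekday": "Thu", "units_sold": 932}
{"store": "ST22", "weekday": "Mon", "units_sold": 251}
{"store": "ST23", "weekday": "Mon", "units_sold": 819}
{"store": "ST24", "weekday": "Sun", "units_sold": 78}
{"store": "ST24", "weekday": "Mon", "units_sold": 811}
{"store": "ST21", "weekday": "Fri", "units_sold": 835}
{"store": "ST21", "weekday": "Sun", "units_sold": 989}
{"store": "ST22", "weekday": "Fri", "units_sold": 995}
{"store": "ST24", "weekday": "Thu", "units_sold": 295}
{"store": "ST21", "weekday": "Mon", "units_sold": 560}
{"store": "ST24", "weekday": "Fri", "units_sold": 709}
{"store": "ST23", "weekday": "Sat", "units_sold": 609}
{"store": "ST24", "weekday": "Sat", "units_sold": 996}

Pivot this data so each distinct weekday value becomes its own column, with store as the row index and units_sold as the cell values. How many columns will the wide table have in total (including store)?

1 column for store plus 5 distinct weekday values → 6 columns.

6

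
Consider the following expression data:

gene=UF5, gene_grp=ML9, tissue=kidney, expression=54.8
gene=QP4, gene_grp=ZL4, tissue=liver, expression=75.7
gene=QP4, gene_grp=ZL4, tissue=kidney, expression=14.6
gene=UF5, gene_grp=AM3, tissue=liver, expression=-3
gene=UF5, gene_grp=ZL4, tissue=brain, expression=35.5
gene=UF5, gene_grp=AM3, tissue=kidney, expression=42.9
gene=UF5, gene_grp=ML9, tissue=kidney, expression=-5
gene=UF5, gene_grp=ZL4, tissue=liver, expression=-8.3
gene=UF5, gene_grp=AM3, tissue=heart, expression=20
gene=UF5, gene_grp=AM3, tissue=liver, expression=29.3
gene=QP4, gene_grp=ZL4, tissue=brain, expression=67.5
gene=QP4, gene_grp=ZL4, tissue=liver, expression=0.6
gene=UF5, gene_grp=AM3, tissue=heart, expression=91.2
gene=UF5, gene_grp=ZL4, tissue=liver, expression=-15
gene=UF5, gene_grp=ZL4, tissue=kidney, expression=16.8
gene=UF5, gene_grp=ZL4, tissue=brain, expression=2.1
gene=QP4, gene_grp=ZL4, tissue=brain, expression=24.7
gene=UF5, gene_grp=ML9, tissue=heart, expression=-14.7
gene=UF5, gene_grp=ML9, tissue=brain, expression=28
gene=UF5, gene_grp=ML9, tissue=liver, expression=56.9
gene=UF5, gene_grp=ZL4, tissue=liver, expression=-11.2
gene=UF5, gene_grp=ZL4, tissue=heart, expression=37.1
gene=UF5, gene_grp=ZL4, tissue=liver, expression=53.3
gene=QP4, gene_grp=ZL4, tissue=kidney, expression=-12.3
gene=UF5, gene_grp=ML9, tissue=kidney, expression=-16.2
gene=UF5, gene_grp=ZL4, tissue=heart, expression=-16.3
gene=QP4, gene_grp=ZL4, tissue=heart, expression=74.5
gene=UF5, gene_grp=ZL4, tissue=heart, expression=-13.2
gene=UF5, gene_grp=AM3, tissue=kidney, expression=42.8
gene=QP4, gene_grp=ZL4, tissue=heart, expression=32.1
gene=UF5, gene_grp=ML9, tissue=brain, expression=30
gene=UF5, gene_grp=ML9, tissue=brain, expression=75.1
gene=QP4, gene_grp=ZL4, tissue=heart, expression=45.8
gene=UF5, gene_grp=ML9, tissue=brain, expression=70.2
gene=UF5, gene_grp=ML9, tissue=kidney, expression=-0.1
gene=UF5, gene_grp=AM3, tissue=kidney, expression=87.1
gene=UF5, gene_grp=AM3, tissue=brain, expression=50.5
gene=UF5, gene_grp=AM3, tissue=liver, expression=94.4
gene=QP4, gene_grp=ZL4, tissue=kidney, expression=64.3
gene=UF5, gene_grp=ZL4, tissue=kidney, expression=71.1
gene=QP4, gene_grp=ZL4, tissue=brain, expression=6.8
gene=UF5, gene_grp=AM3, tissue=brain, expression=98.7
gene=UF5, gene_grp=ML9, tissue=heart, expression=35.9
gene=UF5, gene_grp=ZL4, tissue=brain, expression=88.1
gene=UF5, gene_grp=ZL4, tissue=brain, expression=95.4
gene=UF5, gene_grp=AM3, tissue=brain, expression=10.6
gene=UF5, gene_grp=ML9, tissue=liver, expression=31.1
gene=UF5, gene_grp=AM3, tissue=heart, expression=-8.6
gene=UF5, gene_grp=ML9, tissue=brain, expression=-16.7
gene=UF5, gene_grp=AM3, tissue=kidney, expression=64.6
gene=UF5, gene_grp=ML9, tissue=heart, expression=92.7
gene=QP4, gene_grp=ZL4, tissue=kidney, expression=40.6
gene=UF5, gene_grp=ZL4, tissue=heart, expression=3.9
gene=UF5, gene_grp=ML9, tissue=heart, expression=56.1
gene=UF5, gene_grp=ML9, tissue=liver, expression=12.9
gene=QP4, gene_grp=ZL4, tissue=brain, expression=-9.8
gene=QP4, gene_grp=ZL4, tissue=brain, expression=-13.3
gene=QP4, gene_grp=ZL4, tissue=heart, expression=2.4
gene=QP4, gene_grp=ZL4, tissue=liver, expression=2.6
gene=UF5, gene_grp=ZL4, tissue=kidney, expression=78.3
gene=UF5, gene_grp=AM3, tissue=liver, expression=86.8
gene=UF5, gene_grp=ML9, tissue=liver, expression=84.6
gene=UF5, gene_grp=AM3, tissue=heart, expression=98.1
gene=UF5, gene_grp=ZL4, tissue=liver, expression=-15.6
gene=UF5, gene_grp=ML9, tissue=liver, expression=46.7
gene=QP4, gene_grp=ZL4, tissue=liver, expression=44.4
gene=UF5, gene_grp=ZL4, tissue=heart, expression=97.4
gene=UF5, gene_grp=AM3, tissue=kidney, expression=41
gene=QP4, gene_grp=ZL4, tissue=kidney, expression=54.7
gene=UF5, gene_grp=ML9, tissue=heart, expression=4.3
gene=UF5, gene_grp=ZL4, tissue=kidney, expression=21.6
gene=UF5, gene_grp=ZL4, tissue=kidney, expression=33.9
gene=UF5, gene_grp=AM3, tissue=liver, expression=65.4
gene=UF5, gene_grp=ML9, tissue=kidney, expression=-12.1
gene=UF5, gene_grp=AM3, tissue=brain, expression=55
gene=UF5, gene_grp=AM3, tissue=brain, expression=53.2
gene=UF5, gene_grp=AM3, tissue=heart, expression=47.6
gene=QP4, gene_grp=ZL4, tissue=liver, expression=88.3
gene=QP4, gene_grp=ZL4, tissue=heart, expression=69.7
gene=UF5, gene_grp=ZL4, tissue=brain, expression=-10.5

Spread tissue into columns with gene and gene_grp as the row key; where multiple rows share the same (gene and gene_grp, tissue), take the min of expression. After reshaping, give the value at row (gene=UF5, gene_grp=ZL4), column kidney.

Rows with gene=UF5, gene_grp=ZL4 and tissue=kidney: expression values are 16.8, 71.1, 78.3, 21.6, 33.9.
min(16.8, 71.1, 78.3, 21.6, 33.9) = 16.8.

16.8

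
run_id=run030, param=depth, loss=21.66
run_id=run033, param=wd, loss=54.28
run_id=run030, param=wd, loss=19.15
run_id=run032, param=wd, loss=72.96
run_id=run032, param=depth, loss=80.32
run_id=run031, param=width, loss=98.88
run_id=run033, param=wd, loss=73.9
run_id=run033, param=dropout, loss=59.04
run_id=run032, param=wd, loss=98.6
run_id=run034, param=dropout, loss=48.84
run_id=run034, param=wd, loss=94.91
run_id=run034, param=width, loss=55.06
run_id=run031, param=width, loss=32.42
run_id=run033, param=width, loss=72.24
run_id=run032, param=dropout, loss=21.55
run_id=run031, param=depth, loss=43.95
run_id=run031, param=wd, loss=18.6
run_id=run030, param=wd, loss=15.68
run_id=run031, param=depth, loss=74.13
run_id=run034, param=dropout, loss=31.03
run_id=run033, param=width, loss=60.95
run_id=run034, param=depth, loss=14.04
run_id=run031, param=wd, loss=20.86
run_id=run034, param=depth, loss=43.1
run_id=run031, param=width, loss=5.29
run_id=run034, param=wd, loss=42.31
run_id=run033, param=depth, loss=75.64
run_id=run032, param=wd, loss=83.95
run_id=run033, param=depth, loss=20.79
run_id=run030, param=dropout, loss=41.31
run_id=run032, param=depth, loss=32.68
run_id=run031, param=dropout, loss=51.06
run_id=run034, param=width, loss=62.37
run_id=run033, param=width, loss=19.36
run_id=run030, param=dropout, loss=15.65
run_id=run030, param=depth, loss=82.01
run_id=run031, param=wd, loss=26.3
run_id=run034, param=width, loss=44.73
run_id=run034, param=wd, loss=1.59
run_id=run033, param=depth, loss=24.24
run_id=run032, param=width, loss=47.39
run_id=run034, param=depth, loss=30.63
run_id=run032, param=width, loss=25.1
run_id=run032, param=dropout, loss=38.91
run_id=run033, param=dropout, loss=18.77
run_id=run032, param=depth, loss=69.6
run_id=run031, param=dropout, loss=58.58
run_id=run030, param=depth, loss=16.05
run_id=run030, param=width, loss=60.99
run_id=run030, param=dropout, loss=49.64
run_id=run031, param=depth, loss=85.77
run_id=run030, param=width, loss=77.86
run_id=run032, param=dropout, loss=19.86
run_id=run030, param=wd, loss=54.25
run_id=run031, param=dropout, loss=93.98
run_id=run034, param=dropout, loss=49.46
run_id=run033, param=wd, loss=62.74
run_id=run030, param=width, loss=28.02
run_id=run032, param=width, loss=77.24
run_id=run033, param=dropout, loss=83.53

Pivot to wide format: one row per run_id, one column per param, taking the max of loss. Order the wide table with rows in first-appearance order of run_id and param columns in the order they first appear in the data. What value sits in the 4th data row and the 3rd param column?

With rows in first-appearance order of run_id, row 4 is run_id=run031. param columns in first-appearance order: depth, wd, width, dropout; column 3 is width.
Long rows with run_id=run031, param=width: max(98.88, 32.42, 5.29) = 98.88.

98.88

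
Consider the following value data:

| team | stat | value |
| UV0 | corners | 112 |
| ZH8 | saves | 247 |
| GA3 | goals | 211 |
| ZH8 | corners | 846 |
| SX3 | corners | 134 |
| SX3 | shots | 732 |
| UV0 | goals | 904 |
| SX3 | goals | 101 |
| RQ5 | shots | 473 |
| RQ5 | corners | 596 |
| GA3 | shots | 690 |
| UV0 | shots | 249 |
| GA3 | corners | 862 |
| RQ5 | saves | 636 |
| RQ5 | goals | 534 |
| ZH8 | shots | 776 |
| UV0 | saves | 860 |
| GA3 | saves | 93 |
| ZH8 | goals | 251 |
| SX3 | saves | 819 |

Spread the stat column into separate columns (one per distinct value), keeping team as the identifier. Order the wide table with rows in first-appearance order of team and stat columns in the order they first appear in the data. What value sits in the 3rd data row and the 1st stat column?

862

With rows in first-appearance order of team, row 3 is team=GA3. stat columns in first-appearance order: corners, saves, goals, shots; column 1 is corners.
Long rows with team=GA3, stat=corners: value = 862.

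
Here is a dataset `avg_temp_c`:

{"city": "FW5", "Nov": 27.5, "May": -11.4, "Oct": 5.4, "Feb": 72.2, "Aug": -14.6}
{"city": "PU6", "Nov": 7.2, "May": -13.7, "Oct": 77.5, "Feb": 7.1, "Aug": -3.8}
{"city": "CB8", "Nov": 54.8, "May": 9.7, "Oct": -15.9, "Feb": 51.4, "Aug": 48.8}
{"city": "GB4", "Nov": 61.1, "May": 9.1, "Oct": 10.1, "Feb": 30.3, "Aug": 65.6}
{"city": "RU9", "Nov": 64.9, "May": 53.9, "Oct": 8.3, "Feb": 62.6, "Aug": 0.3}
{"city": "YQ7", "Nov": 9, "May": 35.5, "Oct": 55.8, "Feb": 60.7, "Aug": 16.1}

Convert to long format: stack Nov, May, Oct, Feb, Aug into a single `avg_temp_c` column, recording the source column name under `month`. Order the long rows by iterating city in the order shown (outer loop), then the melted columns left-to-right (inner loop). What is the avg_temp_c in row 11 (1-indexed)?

30 rows total (6 × 5). Row 11: index ⌊(11-1)/5⌋ = 2 into city → CB8; (11-1) mod 5 = 0 into the melted columns → Nov.
So row 11 is (CB8, Nov, 54.8); avg_temp_c = 54.8.

54.8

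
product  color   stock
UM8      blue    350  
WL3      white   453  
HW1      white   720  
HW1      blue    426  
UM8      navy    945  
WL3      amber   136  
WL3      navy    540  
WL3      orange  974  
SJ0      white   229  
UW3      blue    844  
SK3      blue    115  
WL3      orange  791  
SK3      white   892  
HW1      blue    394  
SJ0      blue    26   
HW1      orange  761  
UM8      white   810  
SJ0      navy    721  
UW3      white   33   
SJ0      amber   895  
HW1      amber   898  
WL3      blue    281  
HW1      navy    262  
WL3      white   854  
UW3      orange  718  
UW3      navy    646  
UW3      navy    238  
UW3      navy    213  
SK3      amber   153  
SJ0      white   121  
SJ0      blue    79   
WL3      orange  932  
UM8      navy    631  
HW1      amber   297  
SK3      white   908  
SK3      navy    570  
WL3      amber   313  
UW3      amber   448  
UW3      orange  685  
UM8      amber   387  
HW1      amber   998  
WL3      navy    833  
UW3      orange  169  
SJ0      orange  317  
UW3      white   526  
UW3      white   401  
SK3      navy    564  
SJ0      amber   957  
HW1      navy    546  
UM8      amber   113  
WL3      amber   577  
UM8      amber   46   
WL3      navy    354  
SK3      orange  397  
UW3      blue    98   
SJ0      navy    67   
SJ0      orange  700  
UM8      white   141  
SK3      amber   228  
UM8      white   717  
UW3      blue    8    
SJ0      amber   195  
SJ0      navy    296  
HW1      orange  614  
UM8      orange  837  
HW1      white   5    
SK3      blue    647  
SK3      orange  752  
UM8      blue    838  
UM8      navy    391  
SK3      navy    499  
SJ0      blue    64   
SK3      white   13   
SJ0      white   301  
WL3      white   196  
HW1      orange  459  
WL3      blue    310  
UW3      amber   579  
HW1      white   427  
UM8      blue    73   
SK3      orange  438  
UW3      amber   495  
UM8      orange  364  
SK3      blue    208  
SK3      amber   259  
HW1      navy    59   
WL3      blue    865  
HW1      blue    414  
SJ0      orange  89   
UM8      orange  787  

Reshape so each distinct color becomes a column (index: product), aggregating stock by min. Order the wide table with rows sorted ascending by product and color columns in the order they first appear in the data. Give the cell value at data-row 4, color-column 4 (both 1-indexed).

46

With rows sorted ascending by product, row 4 is product=UM8. color columns in first-appearance order: blue, white, navy, amber, orange; column 4 is amber.
Long rows with product=UM8, color=amber: min(387, 113, 46) = 46.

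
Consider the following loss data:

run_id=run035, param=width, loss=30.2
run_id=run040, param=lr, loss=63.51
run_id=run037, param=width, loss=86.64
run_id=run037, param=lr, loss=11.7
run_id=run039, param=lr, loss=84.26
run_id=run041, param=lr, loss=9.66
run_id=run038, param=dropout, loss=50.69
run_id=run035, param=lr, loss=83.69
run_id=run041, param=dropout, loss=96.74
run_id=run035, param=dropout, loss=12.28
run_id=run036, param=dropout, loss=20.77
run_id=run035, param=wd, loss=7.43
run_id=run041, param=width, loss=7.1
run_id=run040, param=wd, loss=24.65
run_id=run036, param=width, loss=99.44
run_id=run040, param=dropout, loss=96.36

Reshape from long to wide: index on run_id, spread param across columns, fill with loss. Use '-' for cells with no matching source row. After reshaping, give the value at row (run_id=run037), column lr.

The long row with run_id=run037, param=lr has loss=11.7.

11.7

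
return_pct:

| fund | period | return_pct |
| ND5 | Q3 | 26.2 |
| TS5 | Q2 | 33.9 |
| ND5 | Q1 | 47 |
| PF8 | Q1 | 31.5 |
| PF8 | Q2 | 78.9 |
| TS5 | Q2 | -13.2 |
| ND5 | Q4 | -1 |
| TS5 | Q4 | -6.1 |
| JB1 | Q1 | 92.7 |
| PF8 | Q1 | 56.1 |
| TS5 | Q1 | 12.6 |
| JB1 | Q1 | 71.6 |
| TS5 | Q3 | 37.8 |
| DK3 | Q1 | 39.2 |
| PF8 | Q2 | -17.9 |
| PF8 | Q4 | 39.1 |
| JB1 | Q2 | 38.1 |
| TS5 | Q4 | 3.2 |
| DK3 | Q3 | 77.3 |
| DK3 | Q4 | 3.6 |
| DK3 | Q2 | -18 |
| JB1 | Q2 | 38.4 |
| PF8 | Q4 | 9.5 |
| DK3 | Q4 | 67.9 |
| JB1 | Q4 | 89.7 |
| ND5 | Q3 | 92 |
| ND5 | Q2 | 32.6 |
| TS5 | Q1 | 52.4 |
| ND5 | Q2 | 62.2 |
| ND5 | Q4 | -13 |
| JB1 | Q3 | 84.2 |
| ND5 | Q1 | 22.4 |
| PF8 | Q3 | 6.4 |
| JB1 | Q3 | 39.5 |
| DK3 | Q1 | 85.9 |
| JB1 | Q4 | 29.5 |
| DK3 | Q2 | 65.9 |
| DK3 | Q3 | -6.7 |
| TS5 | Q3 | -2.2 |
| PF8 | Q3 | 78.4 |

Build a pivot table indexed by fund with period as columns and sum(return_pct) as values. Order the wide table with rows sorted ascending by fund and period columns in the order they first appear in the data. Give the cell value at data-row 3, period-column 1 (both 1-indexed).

With rows sorted ascending by fund, row 3 is fund=ND5. period columns in first-appearance order: Q3, Q2, Q1, Q4; column 1 is Q3.
Long rows with fund=ND5, period=Q3: 26.2 + 92 = 118.2.

118.2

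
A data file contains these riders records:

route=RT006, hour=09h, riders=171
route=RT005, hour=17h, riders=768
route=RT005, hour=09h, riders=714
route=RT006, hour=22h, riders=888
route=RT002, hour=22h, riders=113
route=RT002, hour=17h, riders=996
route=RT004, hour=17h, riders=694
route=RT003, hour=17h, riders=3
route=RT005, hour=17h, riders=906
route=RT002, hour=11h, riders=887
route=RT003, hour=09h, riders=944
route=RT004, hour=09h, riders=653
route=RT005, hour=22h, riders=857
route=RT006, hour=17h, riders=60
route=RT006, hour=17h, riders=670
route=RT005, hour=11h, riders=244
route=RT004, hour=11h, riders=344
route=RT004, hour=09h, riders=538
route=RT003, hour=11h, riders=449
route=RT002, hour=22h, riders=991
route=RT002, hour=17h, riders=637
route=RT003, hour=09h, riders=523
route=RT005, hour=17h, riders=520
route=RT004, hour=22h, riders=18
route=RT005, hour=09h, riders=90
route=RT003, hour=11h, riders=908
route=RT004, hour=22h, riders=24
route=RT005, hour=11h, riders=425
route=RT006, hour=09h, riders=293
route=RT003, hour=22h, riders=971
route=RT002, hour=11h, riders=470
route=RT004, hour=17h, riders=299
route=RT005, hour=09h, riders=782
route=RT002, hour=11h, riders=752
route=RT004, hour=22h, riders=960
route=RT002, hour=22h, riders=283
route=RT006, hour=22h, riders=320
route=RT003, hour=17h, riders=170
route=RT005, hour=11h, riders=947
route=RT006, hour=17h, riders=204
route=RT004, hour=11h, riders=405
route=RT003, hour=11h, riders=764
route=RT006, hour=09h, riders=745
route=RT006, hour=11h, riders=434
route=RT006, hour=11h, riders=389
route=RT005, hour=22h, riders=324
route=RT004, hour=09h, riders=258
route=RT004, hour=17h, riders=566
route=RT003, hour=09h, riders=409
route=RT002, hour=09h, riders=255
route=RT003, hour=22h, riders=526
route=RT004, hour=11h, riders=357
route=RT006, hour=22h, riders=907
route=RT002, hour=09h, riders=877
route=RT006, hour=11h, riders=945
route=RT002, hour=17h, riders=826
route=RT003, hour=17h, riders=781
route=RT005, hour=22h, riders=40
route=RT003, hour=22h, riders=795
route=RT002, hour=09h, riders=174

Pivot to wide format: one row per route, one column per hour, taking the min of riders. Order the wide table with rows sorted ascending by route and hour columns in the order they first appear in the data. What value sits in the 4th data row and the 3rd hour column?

40

With rows sorted ascending by route, row 4 is route=RT005. hour columns in first-appearance order: 09h, 17h, 22h, 11h; column 3 is 22h.
Long rows with route=RT005, hour=22h: min(857, 324, 40) = 40.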